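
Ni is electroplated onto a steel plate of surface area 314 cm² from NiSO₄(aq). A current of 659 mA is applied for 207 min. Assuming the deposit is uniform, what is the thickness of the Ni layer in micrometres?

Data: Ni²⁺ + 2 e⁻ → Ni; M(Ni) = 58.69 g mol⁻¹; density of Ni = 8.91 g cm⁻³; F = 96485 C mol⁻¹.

8.90 μm

Q = I·t = 0.6590 × 12420 = 8185 C; n(e⁻) = 0.08483 mol.
n(Ni) = n(e⁻)/2 = 0.04241 mol, so m = 0.04241 × 58.69 = 2.489 g.
Volume = m/ρ = 2.489 / 8.91 = 0.2794 cm³.
Thickness = V/A = 0.2794 / 314 = 8.90 × 10⁻⁴ cm = 8.90 μm.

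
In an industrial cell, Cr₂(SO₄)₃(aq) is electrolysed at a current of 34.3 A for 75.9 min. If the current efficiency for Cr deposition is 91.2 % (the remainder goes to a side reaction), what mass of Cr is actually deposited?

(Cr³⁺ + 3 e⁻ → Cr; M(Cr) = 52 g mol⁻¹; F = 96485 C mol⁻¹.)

Q = I·t = 34.30 × 4554.0 = 156200 C.
n(e⁻) = 156200/96485 = 1.619 mol; theoretically n(Cr) = 1.619/3 = 0.5396 mol, m_theo = 28.06 g.
At 91.2 % efficiency, m_actual = 0.912 × 28.06 = 25.6 g.

25.6 g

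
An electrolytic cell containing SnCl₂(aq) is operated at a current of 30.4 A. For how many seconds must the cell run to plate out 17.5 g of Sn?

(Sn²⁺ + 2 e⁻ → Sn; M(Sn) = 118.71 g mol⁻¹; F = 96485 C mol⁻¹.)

n(Sn) = m/M = 17.5 / 118.71 = 0.1474 mol.
Each Sn atom requires 2 electrons, so n(e⁻) = 2 × 0.1474 = 0.2948 mol.
Q = n(e⁻)·F = 0.2948 × 96485 = 28450 C.
t = Q/I = 28450 / 30.40 A = 935.8 s.

936 s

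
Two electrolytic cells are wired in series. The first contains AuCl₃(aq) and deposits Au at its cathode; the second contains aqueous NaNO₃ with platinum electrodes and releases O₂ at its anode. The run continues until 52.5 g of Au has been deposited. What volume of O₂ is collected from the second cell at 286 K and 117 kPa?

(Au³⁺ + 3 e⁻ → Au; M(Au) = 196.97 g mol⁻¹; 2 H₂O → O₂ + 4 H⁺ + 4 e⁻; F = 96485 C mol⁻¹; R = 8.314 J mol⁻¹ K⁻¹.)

4.06 L

n(Au) = 52.5 / 196.97 = 0.2665 mol, so n(e⁻) = 3 × 0.2665 = 0.7996 mol.
The cells are in series, so the same 0.7996 mol of electrons passes through the second cell.
2 H₂O → O₂ + 4 H⁺ + 4 e⁻ — 4 mol e⁻ per mol O₂, so n(O₂) = 0.7996/4 = 0.1999 mol.
V = nRT/P = (0.1999 × 8.314 × 286) / (117 × 10³) = 0.00406 m³ = 4.06 L.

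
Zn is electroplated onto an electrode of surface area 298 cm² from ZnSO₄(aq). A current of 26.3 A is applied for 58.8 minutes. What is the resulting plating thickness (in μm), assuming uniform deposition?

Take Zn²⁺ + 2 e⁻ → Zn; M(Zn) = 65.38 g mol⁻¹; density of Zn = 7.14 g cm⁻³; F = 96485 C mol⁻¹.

Q = I·t = 26.30 × 3528.0 = 92790 C; n(e⁻) = 0.9617 mol.
n(Zn) = n(e⁻)/2 = 0.4808 mol, so m = 0.4808 × 65.38 = 31.44 g.
Volume = m/ρ = 31.44 / 7.14 = 4.403 cm³.
Thickness = V/A = 4.403 / 298 = 0.0148 cm = 148 μm.

148 μm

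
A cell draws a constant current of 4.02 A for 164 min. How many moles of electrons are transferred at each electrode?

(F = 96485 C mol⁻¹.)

Q = I·t = 4.020 A × 9840.0 s = 39560 C.
n(e⁻) = Q/F = 39560 / 96485 = 0.410 mol.

0.410 mol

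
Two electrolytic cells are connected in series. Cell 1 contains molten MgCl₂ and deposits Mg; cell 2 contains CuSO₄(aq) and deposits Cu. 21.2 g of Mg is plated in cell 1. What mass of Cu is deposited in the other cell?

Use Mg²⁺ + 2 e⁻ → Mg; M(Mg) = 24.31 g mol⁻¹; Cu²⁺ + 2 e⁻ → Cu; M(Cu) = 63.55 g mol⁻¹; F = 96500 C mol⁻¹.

n(Mg) = 21.2 / 24.31 = 0.8721 mol.
Since Mg²⁺ + 2 e⁻ → Mg, n(e⁻) passed = 2 × 0.8721 = 1.744 mol.
Cells in series carry the same charge, so the same 1.744 mol of electrons passes through cell 2.
Cu²⁺ + 2 e⁻ → Cu, so n(Cu) = 1.744 / 2 = 0.8721 mol.
m(Cu) = 0.8721 × 63.55 = 55.4 g.

55.4 g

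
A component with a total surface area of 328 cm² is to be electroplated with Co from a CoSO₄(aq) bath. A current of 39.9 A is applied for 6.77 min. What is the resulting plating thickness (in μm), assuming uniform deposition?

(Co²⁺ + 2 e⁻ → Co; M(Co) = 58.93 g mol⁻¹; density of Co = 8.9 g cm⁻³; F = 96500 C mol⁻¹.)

17.0 μm

Q = I·t = 39.90 × 406.20 = 16210 C; n(e⁻) = 0.1680 mol.
n(Co) = n(e⁻)/2 = 0.08398 mol, so m = 0.08398 × 58.93 = 4.949 g.
Volume = m/ρ = 4.949 / 8.9 = 0.5560 cm³.
Thickness = V/A = 0.5560 / 328 = 0.00170 cm = 17.0 μm.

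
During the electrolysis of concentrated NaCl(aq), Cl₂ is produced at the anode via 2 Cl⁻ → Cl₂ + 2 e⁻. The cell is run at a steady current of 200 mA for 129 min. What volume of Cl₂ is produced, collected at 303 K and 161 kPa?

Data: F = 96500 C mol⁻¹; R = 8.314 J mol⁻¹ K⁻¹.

0.125 L

Q = I·t = 0.2000 A × 7740.0 s = 1548 C.
n(e⁻) = Q/F = 1548 / 96500 = 0.01604 mol.
2 electrons are transferred per Cl₂ molecule, so n(Cl₂) = 0.01604 / 2 = 0.008021 mol.
V = nRT/P = (0.008021 × 8.314 × 303) / (161 × 10³ Pa) = 1.25 × 10⁻⁴ m³ = 0.125 L.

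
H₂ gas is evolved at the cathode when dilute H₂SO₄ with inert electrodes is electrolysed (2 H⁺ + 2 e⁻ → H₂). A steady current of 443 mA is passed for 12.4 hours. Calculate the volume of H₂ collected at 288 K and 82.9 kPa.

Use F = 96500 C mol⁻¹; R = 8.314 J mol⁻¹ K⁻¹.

2.96 L

Q = I·t = 0.4430 A × 44640 s = 19780 C.
n(e⁻) = Q/F = 19780 / 96500 = 0.2049 mol.
2 electrons are transferred per H₂ molecule, so n(H₂) = 0.2049 / 2 = 0.1025 mol.
V = nRT/P = (0.1025 × 8.314 × 288) / (82.9 × 10³ Pa) = 0.00296 m³ = 2.96 L.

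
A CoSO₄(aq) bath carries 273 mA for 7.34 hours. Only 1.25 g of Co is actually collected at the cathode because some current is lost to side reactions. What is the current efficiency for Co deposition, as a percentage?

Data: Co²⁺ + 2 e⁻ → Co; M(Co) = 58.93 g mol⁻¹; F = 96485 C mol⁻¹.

Q = I·t = 0.2730 × 26424 = 7214 C; n(e⁻) = 7214/96485 = 0.07477 mol.
Theoretical n(Co) = n(e⁻)/2 = 0.03738 mol, i.e. m_theo = 0.03738 × 58.93 = 2.203 g.
Efficiency = m_actual / m_theo = 1.25 / 2.203 = 56.7 %.

56.7 %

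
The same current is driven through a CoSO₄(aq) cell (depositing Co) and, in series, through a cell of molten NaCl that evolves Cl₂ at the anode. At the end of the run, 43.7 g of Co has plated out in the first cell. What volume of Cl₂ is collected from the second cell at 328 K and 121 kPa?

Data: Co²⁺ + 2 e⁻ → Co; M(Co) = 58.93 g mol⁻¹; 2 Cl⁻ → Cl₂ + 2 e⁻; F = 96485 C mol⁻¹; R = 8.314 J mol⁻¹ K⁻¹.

n(Co) = 43.7 / 58.93 = 0.7416 mol, so n(e⁻) = 2 × 0.7416 = 1.483 mol.
The cells are in series, so the same 1.483 mol of electrons passes through the second cell.
2 Cl⁻ → Cl₂ + 2 e⁻ — 2 mol e⁻ per mol Cl₂, so n(Cl₂) = 1.483/2 = 0.7416 mol.
V = nRT/P = (0.7416 × 8.314 × 328) / (121 × 10³) = 0.0167 m³ = 16.7 L.

16.7 L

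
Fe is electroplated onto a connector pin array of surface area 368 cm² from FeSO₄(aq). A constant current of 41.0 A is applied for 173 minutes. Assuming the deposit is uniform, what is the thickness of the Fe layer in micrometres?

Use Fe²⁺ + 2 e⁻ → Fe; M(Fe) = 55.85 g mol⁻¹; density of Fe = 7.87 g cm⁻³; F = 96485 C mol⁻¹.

Q = I·t = 41.00 × 10380 = 425600 C; n(e⁻) = 4.411 mol.
n(Fe) = n(e⁻)/2 = 2.205 mol, so m = 2.205 × 55.85 = 123.2 g.
Volume = m/ρ = 123.2 / 7.87 = 15.65 cm³.
Thickness = V/A = 15.65 / 368 = 0.0425 cm = 425 μm.

425 μm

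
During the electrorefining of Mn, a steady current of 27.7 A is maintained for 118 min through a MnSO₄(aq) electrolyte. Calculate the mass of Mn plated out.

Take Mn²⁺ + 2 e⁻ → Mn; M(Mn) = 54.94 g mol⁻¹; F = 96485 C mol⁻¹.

Q = I·t = 27.70 A × 7080.0 s = 196100 C.
n(e⁻) = Q/F = 196100 / 96485 = 2.033 mol.
Mn²⁺ + 2 e⁻ → Mn, so n(Mn) = n(e⁻)/2 = 1.016 mol.
m = n·M = 1.016 × 54.94 = 55.8 g.

55.8 g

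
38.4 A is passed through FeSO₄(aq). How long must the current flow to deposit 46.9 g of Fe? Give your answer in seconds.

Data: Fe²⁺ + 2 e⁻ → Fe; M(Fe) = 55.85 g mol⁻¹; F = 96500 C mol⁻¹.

n(Fe) = m/M = 46.9 / 55.85 = 0.8397 mol.
Each Fe atom requires 2 electrons, so n(e⁻) = 2 × 0.8397 = 1.679 mol.
Q = n(e⁻)·F = 1.679 × 96500 = 162100 C.
t = Q/I = 162100 / 38.40 A = 4221 s.

4220 s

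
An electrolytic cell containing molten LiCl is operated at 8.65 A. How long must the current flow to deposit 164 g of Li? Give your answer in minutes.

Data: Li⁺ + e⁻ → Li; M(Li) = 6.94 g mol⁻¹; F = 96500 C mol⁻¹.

n(Li) = m/M = 164 / 6.94 = 23.63 mol.
Each Li atom requires 1 electron, so n(e⁻) = 1 × 23.63 = 23.63 mol.
Q = n(e⁻)·F = 23.63 × 96500 = 2280000 C.
t = Q/I = 2280000 / 8.650 A = 263600 s = 4390 min.

4390 min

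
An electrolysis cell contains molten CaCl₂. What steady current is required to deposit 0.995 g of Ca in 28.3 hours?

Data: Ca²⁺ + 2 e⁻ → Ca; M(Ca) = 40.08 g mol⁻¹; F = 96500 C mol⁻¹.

0.0470 A

n(Ca) = 0.995 / 40.08 = 0.02483 mol.
n(e⁻) = 2 × 0.02483 = 0.04965 mol.
Q = n(e⁻)·F = 0.04965 × 96500 = 4791 C.
I = Q/t = 4791 / 101880 s = 0.0470 A.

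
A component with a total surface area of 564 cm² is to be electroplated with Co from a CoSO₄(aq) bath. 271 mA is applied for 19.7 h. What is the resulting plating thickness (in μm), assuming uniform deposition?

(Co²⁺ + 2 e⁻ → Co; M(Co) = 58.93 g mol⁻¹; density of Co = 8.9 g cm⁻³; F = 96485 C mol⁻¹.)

11.7 μm

Q = I·t = 0.2710 × 70920 = 19220 C; n(e⁻) = 0.1992 mol.
n(Co) = n(e⁻)/2 = 0.09960 mol, so m = 0.09960 × 58.93 = 5.869 g.
Volume = m/ρ = 5.869 / 8.9 = 0.6595 cm³.
Thickness = V/A = 0.6595 / 564 = 0.00117 cm = 11.7 μm.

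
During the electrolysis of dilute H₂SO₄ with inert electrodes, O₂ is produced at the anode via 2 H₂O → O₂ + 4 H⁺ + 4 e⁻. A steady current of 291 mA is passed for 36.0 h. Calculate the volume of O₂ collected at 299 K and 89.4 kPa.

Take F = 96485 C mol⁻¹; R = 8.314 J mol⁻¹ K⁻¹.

2.72 L

Q = I·t = 0.2910 A × 129600 s = 37710 C.
n(e⁻) = Q/F = 37710 / 96485 = 0.3909 mol.
4 electrons are transferred per O₂ molecule, so n(O₂) = 0.3909 / 4 = 0.09772 mol.
V = nRT/P = (0.09772 × 8.314 × 299) / (89.4 × 10³ Pa) = 0.00272 m³ = 2.72 L.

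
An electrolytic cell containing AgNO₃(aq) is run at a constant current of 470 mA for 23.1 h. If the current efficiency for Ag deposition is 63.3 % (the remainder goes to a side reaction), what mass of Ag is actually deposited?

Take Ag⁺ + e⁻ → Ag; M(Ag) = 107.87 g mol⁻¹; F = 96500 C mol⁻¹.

Q = I·t = 0.4700 × 83160 = 39090 C.
n(e⁻) = 39090/96500 = 0.4050 mol; theoretically n(Ag) = 0.4050/1 = 0.4050 mol, m_theo = 43.69 g.
At 63.3 % efficiency, m_actual = 0.633 × 43.69 = 27.7 g.

27.7 g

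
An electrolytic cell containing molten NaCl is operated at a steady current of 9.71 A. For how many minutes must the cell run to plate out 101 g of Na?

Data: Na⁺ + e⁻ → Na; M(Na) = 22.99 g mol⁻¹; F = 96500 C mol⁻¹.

n(Na) = m/M = 101 / 22.99 = 4.393 mol.
Each Na atom requires 1 electron, so n(e⁻) = 1 × 4.393 = 4.393 mol.
Q = n(e⁻)·F = 4.393 × 96500 = 423900 C.
t = Q/I = 423900 / 9.710 A = 43660 s = 728 min.

728 min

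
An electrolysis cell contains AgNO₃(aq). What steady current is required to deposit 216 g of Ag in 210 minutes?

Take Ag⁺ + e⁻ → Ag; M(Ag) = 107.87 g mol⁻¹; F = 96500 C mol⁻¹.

n(Ag) = 216 / 107.87 = 2.002 mol.
n(e⁻) = 1 × 2.002 = 2.002 mol.
Q = n(e⁻)·F = 2.002 × 96500 = 193200 C.
I = Q/t = 193200 / 12600 s = 15.3 A.

15.3 A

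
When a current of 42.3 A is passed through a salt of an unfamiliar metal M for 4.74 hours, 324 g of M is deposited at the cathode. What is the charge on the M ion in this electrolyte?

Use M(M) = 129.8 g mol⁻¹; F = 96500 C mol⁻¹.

Q = I·t = 42.30 A × 17064 s = 721800 C, so n(e⁻) = 721800/96500 = 7.480 mol.
n(M) deposited = 324 / 129.8 = 2.496 mol.
Electrons per atom = n(e⁻)/n(M) = 7.480 / 2.496 = 3.00 ≈ 3, so the ion is M³⁺.

+3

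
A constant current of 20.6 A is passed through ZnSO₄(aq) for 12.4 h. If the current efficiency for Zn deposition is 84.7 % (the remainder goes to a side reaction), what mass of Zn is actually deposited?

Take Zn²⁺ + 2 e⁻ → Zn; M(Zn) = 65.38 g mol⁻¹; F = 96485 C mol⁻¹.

264 g

Q = I·t = 20.60 × 44640 = 919600 C.
n(e⁻) = 919600/96485 = 9.531 mol; theoretically n(Zn) = 9.531/2 = 4.765 mol, m_theo = 311.6 g.
At 84.7 % efficiency, m_actual = 0.847 × 311.6 = 264 g.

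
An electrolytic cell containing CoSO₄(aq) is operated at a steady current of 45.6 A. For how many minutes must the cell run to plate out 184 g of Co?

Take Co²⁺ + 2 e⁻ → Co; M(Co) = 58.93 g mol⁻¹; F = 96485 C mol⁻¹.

n(Co) = m/M = 184 / 58.93 = 3.122 mol.
Each Co atom requires 2 electrons, so n(e⁻) = 2 × 3.122 = 6.245 mol.
Q = n(e⁻)·F = 6.245 × 96485 = 602500 C.
t = Q/I = 602500 / 45.60 A = 13210 s = 220 min.

220 min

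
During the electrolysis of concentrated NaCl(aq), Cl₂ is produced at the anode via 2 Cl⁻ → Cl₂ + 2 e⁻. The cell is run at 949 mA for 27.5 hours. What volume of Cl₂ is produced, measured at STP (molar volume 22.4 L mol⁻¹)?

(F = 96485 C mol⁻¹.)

Q = I·t = 0.9490 A × 99000 s = 93950 C.
n(e⁻) = Q/F = 93950 / 96485 = 0.9737 mol.
2 electrons are transferred per Cl₂ molecule, so n(Cl₂) = 0.9737 / 2 = 0.4869 mol.
V = n × V_m = 0.4869 × 22.4 = 10.9 L.

10.9 L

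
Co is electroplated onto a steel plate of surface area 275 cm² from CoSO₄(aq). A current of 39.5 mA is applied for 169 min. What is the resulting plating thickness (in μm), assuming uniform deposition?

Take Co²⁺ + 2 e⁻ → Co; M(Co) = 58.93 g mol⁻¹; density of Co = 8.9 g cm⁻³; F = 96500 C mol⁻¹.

0.500 μm

Q = I·t = 0.03950 × 10140 = 400.5 C; n(e⁻) = 0.004151 mol.
n(Co) = n(e⁻)/2 = 0.002075 mol, so m = 0.002075 × 58.93 = 0.1223 g.
Volume = m/ρ = 0.1223 / 8.9 = 0.01374 cm³.
Thickness = V/A = 0.01374 / 275 = 5.00 × 10⁻⁵ cm = 0.500 μm.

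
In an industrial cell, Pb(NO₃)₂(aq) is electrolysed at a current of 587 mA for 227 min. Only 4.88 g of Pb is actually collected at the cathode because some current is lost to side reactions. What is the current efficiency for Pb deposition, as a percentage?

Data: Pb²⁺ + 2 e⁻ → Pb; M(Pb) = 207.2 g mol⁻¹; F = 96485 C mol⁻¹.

56.8 %

Q = I·t = 0.5870 × 13620 = 7995 C; n(e⁻) = 7995/96485 = 0.08286 mol.
Theoretical n(Pb) = n(e⁻)/2 = 0.04143 mol, i.e. m_theo = 0.04143 × 207.2 = 8.585 g.
Efficiency = m_actual / m_theo = 4.88 / 8.585 = 56.8 %.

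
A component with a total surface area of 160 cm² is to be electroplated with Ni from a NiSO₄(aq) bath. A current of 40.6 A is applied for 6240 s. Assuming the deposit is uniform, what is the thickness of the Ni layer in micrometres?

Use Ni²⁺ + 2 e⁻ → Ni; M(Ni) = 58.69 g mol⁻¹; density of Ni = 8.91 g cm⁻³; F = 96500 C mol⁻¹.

Q = I·t = 40.60 × 6240.0 = 253300 C; n(e⁻) = 2.625 mol.
n(Ni) = n(e⁻)/2 = 1.313 mol, so m = 1.313 × 58.69 = 77.04 g.
Volume = m/ρ = 77.04 / 8.91 = 8.646 cm³.
Thickness = V/A = 8.646 / 160 = 0.0540 cm = 540 μm.

540 μm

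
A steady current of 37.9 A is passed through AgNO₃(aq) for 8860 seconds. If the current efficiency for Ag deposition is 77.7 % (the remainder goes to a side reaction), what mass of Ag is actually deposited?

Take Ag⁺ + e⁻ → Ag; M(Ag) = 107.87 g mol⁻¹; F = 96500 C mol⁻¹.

292 g

Q = I·t = 37.90 × 8860.0 = 335800 C.
n(e⁻) = 335800/96500 = 3.480 mol; theoretically n(Ag) = 3.480/1 = 3.480 mol, m_theo = 375.4 g.
At 77.7 % efficiency, m_actual = 0.777 × 375.4 = 292 g.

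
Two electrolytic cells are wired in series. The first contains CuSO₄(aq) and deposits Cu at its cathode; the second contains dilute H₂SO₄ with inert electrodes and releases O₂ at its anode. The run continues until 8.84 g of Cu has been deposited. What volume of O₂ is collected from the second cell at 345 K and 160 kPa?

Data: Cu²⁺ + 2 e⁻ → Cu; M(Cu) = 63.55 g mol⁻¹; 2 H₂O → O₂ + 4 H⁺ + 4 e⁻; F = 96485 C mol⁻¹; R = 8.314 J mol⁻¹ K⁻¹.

n(Cu) = 8.84 / 63.55 = 0.1391 mol, so n(e⁻) = 2 × 0.1391 = 0.2782 mol.
The cells are in series, so the same 0.2782 mol of electrons passes through the second cell.
2 H₂O → O₂ + 4 H⁺ + 4 e⁻ — 4 mol e⁻ per mol O₂, so n(O₂) = 0.2782/4 = 0.06955 mol.
V = nRT/P = (0.06955 × 8.314 × 345) / (160 × 10³) = 0.00125 m³ = 1.25 L.

1.25 L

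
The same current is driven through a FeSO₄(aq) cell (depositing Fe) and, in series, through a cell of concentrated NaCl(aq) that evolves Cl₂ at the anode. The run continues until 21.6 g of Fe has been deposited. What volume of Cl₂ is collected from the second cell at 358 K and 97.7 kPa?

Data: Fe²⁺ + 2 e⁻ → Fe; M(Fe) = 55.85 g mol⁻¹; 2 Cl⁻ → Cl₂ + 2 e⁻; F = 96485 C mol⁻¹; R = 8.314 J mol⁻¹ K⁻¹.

11.8 L

n(Fe) = 21.6 / 55.85 = 0.3868 mol, so n(e⁻) = 2 × 0.3868 = 0.7735 mol.
The cells are in series, so the same 0.7735 mol of electrons passes through the second cell.
2 Cl⁻ → Cl₂ + 2 e⁻ — 2 mol e⁻ per mol Cl₂, so n(Cl₂) = 0.7735/2 = 0.3868 mol.
V = nRT/P = (0.3868 × 8.314 × 358) / (97.7 × 10³) = 0.0118 m³ = 11.8 L.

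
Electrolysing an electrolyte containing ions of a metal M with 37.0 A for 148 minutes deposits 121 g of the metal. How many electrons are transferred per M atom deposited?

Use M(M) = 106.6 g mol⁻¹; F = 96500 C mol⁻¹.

Q = I·t = 37.00 A × 8880.0 s = 328600 C, so n(e⁻) = 328600/96500 = 3.405 mol.
n(M) deposited = 121 / 106.6 = 1.135 mol.
Electrons per atom = n(e⁻)/n(M) = 3.405 / 1.135 = 3.00 ≈ 3, so the ion is M³⁺.

3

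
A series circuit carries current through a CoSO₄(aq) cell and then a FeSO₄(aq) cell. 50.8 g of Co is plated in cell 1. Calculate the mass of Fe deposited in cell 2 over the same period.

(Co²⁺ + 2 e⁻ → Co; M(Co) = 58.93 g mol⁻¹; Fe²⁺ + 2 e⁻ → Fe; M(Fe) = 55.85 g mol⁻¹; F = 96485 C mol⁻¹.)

48.1 g

n(Co) = 50.8 / 58.93 = 0.8620 mol.
Since Co²⁺ + 2 e⁻ → Co, n(e⁻) passed = 2 × 0.8620 = 1.724 mol.
Cells in series carry the same charge, so the same 1.724 mol of electrons passes through cell 2.
Fe²⁺ + 2 e⁻ → Fe, so n(Fe) = 1.724 / 2 = 0.8620 mol.
m(Fe) = 0.8620 × 55.85 = 48.1 g.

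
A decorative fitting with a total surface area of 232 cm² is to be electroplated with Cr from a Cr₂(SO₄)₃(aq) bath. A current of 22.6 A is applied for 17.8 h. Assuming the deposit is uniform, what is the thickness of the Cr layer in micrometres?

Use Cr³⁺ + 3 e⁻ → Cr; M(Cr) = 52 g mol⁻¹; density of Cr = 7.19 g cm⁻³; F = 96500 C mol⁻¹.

Q = I·t = 22.60 × 64080 = 1448000 C; n(e⁻) = 15.01 mol.
n(Cr) = n(e⁻)/3 = 5.002 mol, so m = 5.002 × 52 = 260.1 g.
Volume = m/ρ = 260.1 / 7.19 = 36.18 cm³.
Thickness = V/A = 36.18 / 232 = 0.156 cm = 1560 μm.

1560 μm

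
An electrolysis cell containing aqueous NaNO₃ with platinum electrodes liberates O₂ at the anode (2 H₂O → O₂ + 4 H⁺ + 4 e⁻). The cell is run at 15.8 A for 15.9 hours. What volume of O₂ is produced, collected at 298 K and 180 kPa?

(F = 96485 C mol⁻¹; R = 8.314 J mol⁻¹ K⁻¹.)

Q = I·t = 15.80 A × 57240 s = 904400 C.
n(e⁻) = Q/F = 904400 / 96485 = 9.373 mol.
4 electrons are transferred per O₂ molecule, so n(O₂) = 9.373 / 4 = 2.343 mol.
V = nRT/P = (2.343 × 8.314 × 298) / (180 × 10³ Pa) = 0.0323 m³ = 32.3 L.

32.3 L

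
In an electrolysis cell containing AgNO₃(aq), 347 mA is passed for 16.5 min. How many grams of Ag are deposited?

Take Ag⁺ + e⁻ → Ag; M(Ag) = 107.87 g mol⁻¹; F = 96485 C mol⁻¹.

0.384 g

Q = I·t = 0.3470 A × 990.00 s = 343.5 C.
n(e⁻) = Q/F = 343.5 / 96485 = 0.003560 mol.
Ag⁺ + e⁻ → Ag, so n(Ag) = n(e⁻)/1 = 0.003560 mol.
m = n·M = 0.003560 × 107.87 = 0.384 g.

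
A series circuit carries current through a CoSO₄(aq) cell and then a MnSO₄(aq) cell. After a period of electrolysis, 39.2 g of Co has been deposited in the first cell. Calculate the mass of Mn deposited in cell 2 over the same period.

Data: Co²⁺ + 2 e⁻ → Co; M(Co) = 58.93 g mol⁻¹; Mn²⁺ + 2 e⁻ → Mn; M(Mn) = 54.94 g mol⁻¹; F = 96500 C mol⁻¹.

n(Co) = 39.2 / 58.93 = 0.6652 mol.
Since Co²⁺ + 2 e⁻ → Co, n(e⁻) passed = 2 × 0.6652 = 1.330 mol.
Cells in series carry the same charge, so the same 1.330 mol of electrons passes through cell 2.
Mn²⁺ + 2 e⁻ → Mn, so n(Mn) = 1.330 / 2 = 0.6652 mol.
m(Mn) = 0.6652 × 54.94 = 36.5 g.

36.5 g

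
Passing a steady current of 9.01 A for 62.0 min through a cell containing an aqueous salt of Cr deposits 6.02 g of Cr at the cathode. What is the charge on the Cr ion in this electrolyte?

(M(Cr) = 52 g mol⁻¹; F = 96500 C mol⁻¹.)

Q = I·t = 9.010 A × 3720.0 s = 33520 C, so n(e⁻) = 33520/96500 = 0.3473 mol.
n(Cr) deposited = 6.02 / 52 = 0.1158 mol.
Electrons per atom = n(e⁻)/n(Cr) = 0.3473 / 0.1158 = 3.00 ≈ 3, so the ion is Cr³⁺.

+3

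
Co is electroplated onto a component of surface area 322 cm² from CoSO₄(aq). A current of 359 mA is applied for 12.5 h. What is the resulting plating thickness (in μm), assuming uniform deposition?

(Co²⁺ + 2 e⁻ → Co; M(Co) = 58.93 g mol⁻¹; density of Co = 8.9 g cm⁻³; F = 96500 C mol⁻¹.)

Q = I·t = 0.3590 × 45000 = 16160 C; n(e⁻) = 0.1674 mol.
n(Co) = n(e⁻)/2 = 0.08370 mol, so m = 0.08370 × 58.93 = 4.933 g.
Volume = m/ρ = 4.933 / 8.9 = 0.5542 cm³.
Thickness = V/A = 0.5542 / 322 = 0.00172 cm = 17.2 μm.

17.2 μm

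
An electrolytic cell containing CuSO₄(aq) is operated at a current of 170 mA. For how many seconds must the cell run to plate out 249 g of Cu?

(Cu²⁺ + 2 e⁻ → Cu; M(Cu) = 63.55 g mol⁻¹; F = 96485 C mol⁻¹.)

4.45 × 10⁶ s

n(Cu) = m/M = 249 / 63.55 = 3.918 mol.
Each Cu atom requires 2 electrons, so n(e⁻) = 2 × 3.918 = 7.836 mol.
Q = n(e⁻)·F = 7.836 × 96485 = 756100 C.
t = Q/I = 756100 / 0.1700 A = 4448000 s.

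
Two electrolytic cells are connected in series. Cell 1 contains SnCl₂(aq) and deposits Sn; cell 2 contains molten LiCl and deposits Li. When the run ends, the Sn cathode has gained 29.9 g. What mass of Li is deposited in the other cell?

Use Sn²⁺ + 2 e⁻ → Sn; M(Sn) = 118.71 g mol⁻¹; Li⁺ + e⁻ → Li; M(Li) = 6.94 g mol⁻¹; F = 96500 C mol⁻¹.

n(Sn) = 29.9 / 118.71 = 0.2519 mol.
Since Sn²⁺ + 2 e⁻ → Sn, n(e⁻) passed = 2 × 0.2519 = 0.5037 mol.
Cells in series carry the same charge, so the same 0.5037 mol of electrons passes through cell 2.
Li⁺ + e⁻ → Li, so n(Li) = 0.5037 / 1 = 0.5037 mol.
m(Li) = 0.5037 × 6.94 = 3.50 g.

3.50 g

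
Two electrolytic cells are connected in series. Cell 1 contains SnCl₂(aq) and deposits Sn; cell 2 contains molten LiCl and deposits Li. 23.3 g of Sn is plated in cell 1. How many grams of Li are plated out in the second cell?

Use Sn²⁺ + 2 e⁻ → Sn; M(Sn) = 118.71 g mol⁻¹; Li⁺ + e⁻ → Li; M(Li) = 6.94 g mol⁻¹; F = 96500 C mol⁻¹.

2.72 g

n(Sn) = 23.3 / 118.71 = 0.1963 mol.
Since Sn²⁺ + 2 e⁻ → Sn, n(e⁻) passed = 2 × 0.1963 = 0.3926 mol.
Cells in series carry the same charge, so the same 0.3926 mol of electrons passes through cell 2.
Li⁺ + e⁻ → Li, so n(Li) = 0.3926 / 1 = 0.3926 mol.
m(Li) = 0.3926 × 6.94 = 2.72 g.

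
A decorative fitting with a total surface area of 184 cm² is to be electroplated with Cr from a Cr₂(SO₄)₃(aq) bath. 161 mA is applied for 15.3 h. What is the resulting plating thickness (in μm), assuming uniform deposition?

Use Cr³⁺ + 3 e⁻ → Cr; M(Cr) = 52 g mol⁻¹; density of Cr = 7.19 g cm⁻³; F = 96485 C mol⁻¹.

Q = I·t = 0.1610 × 55080 = 8868 C; n(e⁻) = 0.09191 mol.
n(Cr) = n(e⁻)/3 = 0.03064 mol, so m = 0.03064 × 52 = 1.593 g.
Volume = m/ρ = 1.593 / 7.19 = 0.2216 cm³.
Thickness = V/A = 0.2216 / 184 = 0.00120 cm = 12.0 μm.

12.0 μm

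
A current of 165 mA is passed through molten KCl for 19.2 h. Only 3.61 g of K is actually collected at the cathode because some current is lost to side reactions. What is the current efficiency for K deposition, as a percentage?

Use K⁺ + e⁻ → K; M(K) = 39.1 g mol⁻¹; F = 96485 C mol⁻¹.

Q = I·t = 0.1650 × 69120 = 11400 C; n(e⁻) = 11400/96485 = 0.1182 mol.
Theoretical n(K) = n(e⁻)/1 = 0.1182 mol, i.e. m_theo = 0.1182 × 39.1 = 4.622 g.
Efficiency = m_actual / m_theo = 3.61 / 4.622 = 78.1 %.

78.1 %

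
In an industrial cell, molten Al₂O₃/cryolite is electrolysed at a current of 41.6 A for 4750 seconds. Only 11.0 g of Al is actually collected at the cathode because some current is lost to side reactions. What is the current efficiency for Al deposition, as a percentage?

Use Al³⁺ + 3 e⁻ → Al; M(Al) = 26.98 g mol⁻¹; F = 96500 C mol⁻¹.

59.7 %

Q = I·t = 41.60 × 4750.0 = 197600 C; n(e⁻) = 197600/96500 = 2.048 mol.
Theoretical n(Al) = n(e⁻)/3 = 0.6826 mol, i.e. m_theo = 0.6826 × 26.98 = 18.42 g.
Efficiency = m_actual / m_theo = 11.0 / 18.42 = 59.7 %.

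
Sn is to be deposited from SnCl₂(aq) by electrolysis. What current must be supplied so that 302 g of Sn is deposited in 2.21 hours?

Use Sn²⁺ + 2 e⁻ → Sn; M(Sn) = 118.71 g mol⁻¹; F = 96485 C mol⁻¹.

n(Sn) = 302 / 118.71 = 2.544 mol.
n(e⁻) = 2 × 2.544 = 5.088 mol.
Q = n(e⁻)·F = 5.088 × 96485 = 490900 C.
I = Q/t = 490900 / 7956.0 s = 61.7 A.

61.7 A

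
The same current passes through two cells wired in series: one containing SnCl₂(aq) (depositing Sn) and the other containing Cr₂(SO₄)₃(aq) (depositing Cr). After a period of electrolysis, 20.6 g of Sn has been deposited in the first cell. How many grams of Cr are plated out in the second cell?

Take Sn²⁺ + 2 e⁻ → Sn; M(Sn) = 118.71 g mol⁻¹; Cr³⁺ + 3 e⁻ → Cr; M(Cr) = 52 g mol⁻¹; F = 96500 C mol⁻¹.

6.02 g

n(Sn) = 20.6 / 118.71 = 0.1735 mol.
Since Sn²⁺ + 2 e⁻ → Sn, n(e⁻) passed = 2 × 0.1735 = 0.3471 mol.
Cells in series carry the same charge, so the same 0.3471 mol of electrons passes through cell 2.
Cr³⁺ + 3 e⁻ → Cr, so n(Cr) = 0.3471 / 3 = 0.1157 mol.
m(Cr) = 0.1157 × 52 = 6.02 g.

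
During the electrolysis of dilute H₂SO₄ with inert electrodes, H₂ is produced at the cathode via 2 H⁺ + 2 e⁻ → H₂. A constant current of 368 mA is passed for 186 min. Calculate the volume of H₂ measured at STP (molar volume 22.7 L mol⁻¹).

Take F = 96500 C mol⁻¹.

Q = I·t = 0.3680 A × 11160 s = 4107 C.
n(e⁻) = Q/F = 4107 / 96500 = 0.04256 mol.
2 electrons are transferred per H₂ molecule, so n(H₂) = 0.04256 / 2 = 0.02128 mol.
V = n × V_m = 0.02128 × 22.7 = 0.483 L.

0.483 L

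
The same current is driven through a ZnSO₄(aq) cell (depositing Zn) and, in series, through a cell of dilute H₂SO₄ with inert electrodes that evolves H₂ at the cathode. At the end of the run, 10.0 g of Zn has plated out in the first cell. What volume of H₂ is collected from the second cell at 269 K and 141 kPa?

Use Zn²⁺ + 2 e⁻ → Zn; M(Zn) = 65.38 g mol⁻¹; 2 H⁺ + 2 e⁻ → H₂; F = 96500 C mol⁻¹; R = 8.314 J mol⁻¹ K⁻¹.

2.43 L

n(Zn) = 10.0 / 65.38 = 0.1530 mol, so n(e⁻) = 2 × 0.1530 = 0.3059 mol.
The cells are in series, so the same 0.3059 mol of electrons passes through the second cell.
2 H⁺ + 2 e⁻ → H₂ — 2 mol e⁻ per mol H₂, so n(H₂) = 0.3059/2 = 0.1530 mol.
V = nRT/P = (0.1530 × 8.314 × 269) / (141 × 10³) = 0.00243 m³ = 2.43 L.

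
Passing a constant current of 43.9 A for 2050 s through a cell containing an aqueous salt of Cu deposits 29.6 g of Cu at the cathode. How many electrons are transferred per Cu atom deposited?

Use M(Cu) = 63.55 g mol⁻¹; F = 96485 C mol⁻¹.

Q = I·t = 43.90 A × 2050.0 s = 90000 C, so n(e⁻) = 90000/96485 = 0.9327 mol.
n(Cu) deposited = 29.6 / 63.55 = 0.4658 mol.
Electrons per atom = n(e⁻)/n(Cu) = 0.9327 / 0.4658 = 2.00 ≈ 2, so the ion is Cu²⁺.

2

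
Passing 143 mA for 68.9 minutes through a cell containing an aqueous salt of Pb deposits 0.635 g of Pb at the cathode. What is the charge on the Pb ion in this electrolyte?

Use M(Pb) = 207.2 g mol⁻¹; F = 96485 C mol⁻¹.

Q = I·t = 0.1430 A × 4134.0 s = 591.2 C, so n(e⁻) = 591.2/96485 = 0.006127 mol.
n(Pb) deposited = 0.635 / 207.2 = 0.003065 mol.
Electrons per atom = n(e⁻)/n(Pb) = 0.006127 / 0.003065 = 2.00 ≈ 2, so the ion is Pb²⁺.

+2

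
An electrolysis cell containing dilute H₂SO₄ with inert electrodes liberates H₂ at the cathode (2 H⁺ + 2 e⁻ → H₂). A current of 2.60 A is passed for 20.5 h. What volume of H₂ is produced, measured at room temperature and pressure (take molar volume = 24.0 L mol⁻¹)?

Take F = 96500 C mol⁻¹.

23.9 L

Q = I·t = 2.600 A × 73800 s = 191900 C.
n(e⁻) = Q/F = 191900 / 96500 = 1.988 mol.
2 electrons are transferred per H₂ molecule, so n(H₂) = 1.988 / 2 = 0.9942 mol.
V = n × V_m = 0.9942 × 24.0 = 23.9 L.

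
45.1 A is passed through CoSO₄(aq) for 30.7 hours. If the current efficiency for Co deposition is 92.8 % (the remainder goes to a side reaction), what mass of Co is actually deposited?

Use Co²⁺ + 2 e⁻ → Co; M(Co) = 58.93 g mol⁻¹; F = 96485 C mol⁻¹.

1410 g

Q = I·t = 45.10 × 110520 = 4984000 C.
n(e⁻) = 4984000/96485 = 51.66 mol; theoretically n(Co) = 51.66/2 = 25.83 mol, m_theo = 1522 g.
At 92.8 % efficiency, m_actual = 0.928 × 1522 = 1410 g.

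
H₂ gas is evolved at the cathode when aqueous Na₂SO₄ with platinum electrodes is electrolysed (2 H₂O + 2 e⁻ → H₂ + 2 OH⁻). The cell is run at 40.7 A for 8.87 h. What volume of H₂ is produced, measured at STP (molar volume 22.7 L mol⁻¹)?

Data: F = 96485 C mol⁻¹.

153 L

Q = I·t = 40.70 A × 31932 s = 1300000 C.
n(e⁻) = Q/F = 1300000 / 96485 = 13.47 mol.
2 electrons are transferred per H₂ molecule, so n(H₂) = 13.47 / 2 = 6.735 mol.
V = n × V_m = 6.735 × 22.7 = 153 L.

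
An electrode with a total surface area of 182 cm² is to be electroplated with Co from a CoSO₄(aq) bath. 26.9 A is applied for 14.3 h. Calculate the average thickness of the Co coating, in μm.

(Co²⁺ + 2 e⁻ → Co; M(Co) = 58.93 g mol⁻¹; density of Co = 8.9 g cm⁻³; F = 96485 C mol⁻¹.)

2610 μm

Q = I·t = 26.90 × 51480 = 1385000 C; n(e⁻) = 14.35 mol.
n(Co) = n(e⁻)/2 = 7.176 mol, so m = 7.176 × 58.93 = 422.9 g.
Volume = m/ρ = 422.9 / 8.9 = 47.52 cm³.
Thickness = V/A = 47.52 / 182 = 0.261 cm = 2610 μm.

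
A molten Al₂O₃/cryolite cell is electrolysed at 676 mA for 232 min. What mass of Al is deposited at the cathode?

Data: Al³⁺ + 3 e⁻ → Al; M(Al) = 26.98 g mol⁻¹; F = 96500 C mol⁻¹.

Q = I·t = 0.6760 A × 13920 s = 9410 C.
n(e⁻) = Q/F = 9410 / 96500 = 0.09751 mol.
Al³⁺ + 3 e⁻ → Al, so n(Al) = n(e⁻)/3 = 0.03250 mol.
m = n·M = 0.03250 × 26.98 = 0.877 g.

0.877 g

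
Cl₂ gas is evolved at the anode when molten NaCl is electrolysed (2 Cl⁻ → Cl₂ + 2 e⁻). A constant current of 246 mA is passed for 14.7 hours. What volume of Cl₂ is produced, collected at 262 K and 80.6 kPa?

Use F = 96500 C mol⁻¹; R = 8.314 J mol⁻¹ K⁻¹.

1.82 L

Q = I·t = 0.2460 A × 52920 s = 13020 C.
n(e⁻) = Q/F = 13020 / 96500 = 0.1349 mol.
2 electrons are transferred per Cl₂ molecule, so n(Cl₂) = 0.1349 / 2 = 0.06745 mol.
V = nRT/P = (0.06745 × 8.314 × 262) / (80.6 × 10³ Pa) = 0.00182 m³ = 1.82 L.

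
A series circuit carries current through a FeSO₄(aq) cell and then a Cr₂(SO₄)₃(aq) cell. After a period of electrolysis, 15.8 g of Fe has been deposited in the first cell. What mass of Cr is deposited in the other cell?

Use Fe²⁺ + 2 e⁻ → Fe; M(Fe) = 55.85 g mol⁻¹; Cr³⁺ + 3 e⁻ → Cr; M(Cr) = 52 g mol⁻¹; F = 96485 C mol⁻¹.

n(Fe) = 15.8 / 55.85 = 0.2829 mol.
Since Fe²⁺ + 2 e⁻ → Fe, n(e⁻) passed = 2 × 0.2829 = 0.5658 mol.
Cells in series carry the same charge, so the same 0.5658 mol of electrons passes through cell 2.
Cr³⁺ + 3 e⁻ → Cr, so n(Cr) = 0.5658 / 3 = 0.1886 mol.
m(Cr) = 0.1886 × 52 = 9.81 g.

9.81 g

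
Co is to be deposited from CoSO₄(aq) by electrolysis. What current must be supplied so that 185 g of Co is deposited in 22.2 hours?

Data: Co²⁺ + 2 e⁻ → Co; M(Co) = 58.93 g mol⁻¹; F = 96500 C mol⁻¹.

n(Co) = 185 / 58.93 = 3.139 mol.
n(e⁻) = 2 × 3.139 = 6.279 mol.
Q = n(e⁻)·F = 6.279 × 96500 = 605900 C.
I = Q/t = 605900 / 79920 s = 7.58 A.

7.58 A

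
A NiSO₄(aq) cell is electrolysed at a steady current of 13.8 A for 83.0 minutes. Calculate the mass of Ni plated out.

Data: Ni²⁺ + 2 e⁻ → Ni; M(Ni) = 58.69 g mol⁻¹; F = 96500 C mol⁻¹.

20.9 g

Q = I·t = 13.80 A × 4980.0 s = 68720 C.
n(e⁻) = Q/F = 68720 / 96500 = 0.7122 mol.
Ni²⁺ + 2 e⁻ → Ni, so n(Ni) = n(e⁻)/2 = 0.3561 mol.
m = n·M = 0.3561 × 58.69 = 20.9 g.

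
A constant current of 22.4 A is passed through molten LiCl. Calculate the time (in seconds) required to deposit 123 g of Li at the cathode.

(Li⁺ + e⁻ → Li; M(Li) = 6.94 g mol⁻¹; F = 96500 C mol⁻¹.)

76400 s

n(Li) = m/M = 123 / 6.94 = 17.72 mol.
Each Li atom requires 1 electron, so n(e⁻) = 1 × 17.72 = 17.72 mol.
Q = n(e⁻)·F = 17.72 × 96500 = 1710000 C.
t = Q/I = 1710000 / 22.40 A = 76350 s.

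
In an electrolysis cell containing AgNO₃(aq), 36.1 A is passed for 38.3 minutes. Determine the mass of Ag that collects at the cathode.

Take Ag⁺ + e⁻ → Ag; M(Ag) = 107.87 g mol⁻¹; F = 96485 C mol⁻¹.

Q = I·t = 36.10 A × 2298.0 s = 82960 C.
n(e⁻) = Q/F = 82960 / 96485 = 0.8598 mol.
Ag⁺ + e⁻ → Ag, so n(Ag) = n(e⁻)/1 = 0.8598 mol.
m = n·M = 0.8598 × 107.87 = 92.7 g.

92.7 g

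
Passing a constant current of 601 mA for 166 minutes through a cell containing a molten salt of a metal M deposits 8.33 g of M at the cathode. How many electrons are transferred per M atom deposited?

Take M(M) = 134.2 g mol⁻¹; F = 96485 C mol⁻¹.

1

Q = I·t = 0.6010 A × 9960.0 s = 5986 C, so n(e⁻) = 5986/96485 = 0.06204 mol.
n(M) deposited = 8.33 / 134.2 = 0.06207 mol.
Electrons per atom = n(e⁻)/n(M) = 0.06204 / 0.06207 = 0.999 ≈ 1, so the ion is M⁺.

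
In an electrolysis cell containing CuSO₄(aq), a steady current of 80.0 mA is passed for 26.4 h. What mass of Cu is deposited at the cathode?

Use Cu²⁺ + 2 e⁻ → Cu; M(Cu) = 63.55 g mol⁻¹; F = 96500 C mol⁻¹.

2.50 g

Q = I·t = 0.08000 A × 95040 s = 7603 C.
n(e⁻) = Q/F = 7603 / 96500 = 0.07879 mol.
Cu²⁺ + 2 e⁻ → Cu, so n(Cu) = n(e⁻)/2 = 0.03939 mol.
m = n·M = 0.03939 × 63.55 = 2.50 g.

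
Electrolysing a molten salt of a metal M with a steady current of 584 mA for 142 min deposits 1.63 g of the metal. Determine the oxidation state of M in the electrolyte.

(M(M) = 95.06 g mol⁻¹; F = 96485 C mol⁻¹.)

+3

Q = I·t = 0.5840 A × 8520.0 s = 4976 C, so n(e⁻) = 4976/96485 = 0.05157 mol.
n(M) deposited = 1.63 / 95.06 = 0.01715 mol.
Electrons per atom = n(e⁻)/n(M) = 0.05157 / 0.01715 = 3.01 ≈ 3, so the ion is M³⁺.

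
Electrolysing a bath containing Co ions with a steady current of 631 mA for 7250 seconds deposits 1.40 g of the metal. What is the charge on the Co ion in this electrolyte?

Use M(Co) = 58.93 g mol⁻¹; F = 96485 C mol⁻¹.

Q = I·t = 0.6310 A × 7250.0 s = 4575 C, so n(e⁻) = 4575/96485 = 0.04741 mol.
n(Co) deposited = 1.40 / 58.93 = 0.02376 mol.
Electrons per atom = n(e⁻)/n(Co) = 0.04741 / 0.02376 = 2.00 ≈ 2, so the ion is Co²⁺.

+2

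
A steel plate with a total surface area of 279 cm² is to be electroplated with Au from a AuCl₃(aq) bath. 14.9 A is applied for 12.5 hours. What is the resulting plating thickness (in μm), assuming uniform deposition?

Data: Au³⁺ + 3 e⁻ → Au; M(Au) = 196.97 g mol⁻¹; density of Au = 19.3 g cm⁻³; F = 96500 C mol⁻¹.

847 μm

Q = I·t = 14.90 × 45000 = 670500 C; n(e⁻) = 6.948 mol.
n(Au) = n(e⁻)/3 = 2.316 mol, so m = 2.316 × 196.97 = 456.2 g.
Volume = m/ρ = 456.2 / 19.3 = 23.64 cm³.
Thickness = V/A = 23.64 / 279 = 0.0847 cm = 847 μm.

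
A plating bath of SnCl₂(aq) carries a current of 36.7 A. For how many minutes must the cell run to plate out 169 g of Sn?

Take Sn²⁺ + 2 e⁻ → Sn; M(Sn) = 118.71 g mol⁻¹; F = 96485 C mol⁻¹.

125 min

n(Sn) = m/M = 169 / 118.71 = 1.424 mol.
Each Sn atom requires 2 electrons, so n(e⁻) = 2 × 1.424 = 2.847 mol.
Q = n(e⁻)·F = 2.847 × 96485 = 274700 C.
t = Q/I = 274700 / 36.70 A = 7486 s = 125 min.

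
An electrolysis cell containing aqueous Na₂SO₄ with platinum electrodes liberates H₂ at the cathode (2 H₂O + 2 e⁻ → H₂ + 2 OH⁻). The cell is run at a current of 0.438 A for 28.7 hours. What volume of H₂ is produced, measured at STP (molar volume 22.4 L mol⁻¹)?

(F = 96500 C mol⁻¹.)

Q = I·t = 0.4380 A × 103320 s = 45250 C.
n(e⁻) = Q/F = 45250 / 96500 = 0.4690 mol.
2 electrons are transferred per H₂ molecule, so n(H₂) = 0.4690 / 2 = 0.2345 mol.
V = n × V_m = 0.2345 × 22.4 = 5.25 L.

5.25 L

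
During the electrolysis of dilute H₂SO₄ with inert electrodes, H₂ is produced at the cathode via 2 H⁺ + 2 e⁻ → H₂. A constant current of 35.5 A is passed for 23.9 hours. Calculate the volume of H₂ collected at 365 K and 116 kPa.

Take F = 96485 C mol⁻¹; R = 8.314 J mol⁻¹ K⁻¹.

414 L

Q = I·t = 35.50 A × 86040 s = 3054000 C.
n(e⁻) = Q/F = 3054000 / 96485 = 31.66 mol.
2 electrons are transferred per H₂ molecule, so n(H₂) = 31.66 / 2 = 15.83 mol.
V = nRT/P = (15.83 × 8.314 × 365) / (116 × 10³ Pa) = 0.414 m³ = 414 L.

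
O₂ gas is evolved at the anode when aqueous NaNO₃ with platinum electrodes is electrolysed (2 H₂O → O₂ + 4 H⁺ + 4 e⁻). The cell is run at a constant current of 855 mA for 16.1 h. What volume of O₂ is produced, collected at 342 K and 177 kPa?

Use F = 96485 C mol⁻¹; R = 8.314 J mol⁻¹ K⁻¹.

Q = I·t = 0.8550 A × 57960 s = 49560 C.
n(e⁻) = Q/F = 49560 / 96485 = 0.5136 mol.
4 electrons are transferred per O₂ molecule, so n(O₂) = 0.5136 / 4 = 0.1284 mol.
V = nRT/P = (0.1284 × 8.314 × 342) / (177 × 10³ Pa) = 0.00206 m³ = 2.06 L.

2.06 L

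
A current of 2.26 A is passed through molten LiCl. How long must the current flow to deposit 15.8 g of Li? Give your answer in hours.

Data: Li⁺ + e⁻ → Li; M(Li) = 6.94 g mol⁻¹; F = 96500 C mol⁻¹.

27.0 h

n(Li) = m/M = 15.8 / 6.94 = 2.277 mol.
Each Li atom requires 1 electron, so n(e⁻) = 1 × 2.277 = 2.277 mol.
Q = n(e⁻)·F = 2.277 × 96500 = 219700 C.
t = Q/I = 219700 / 2.260 A = 97210 s = 27.0 h.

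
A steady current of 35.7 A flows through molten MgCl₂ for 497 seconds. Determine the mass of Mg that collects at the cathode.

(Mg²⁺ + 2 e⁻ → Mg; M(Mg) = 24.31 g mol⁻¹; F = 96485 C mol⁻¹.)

Q = I·t = 35.70 A × 497.00 s = 17740 C.
n(e⁻) = Q/F = 17740 / 96485 = 0.1839 mol.
Mg²⁺ + 2 e⁻ → Mg, so n(Mg) = n(e⁻)/2 = 0.09195 mol.
m = n·M = 0.09195 × 24.31 = 2.24 g.

2.24 g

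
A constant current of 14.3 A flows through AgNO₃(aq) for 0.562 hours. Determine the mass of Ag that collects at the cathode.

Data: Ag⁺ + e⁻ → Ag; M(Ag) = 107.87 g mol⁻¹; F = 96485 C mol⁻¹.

Q = I·t = 14.30 A × 2023.2 s = 28930 C.
n(e⁻) = Q/F = 28930 / 96485 = 0.2999 mol.
Ag⁺ + e⁻ → Ag, so n(Ag) = n(e⁻)/1 = 0.2999 mol.
m = n·M = 0.2999 × 107.87 = 32.3 g.

32.3 g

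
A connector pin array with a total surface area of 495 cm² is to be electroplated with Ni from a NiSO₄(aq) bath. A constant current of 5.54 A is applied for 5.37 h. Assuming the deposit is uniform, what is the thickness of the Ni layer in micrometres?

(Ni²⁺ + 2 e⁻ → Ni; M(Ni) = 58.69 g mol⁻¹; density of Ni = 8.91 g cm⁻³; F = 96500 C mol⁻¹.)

73.8 μm

Q = I·t = 5.540 × 19332 = 107100 C; n(e⁻) = 1.110 mol.
n(Ni) = n(e⁻)/2 = 0.5549 mol, so m = 0.5549 × 58.69 = 32.57 g.
Volume = m/ρ = 32.57 / 8.91 = 3.655 cm³.
Thickness = V/A = 3.655 / 495 = 0.00738 cm = 73.8 μm.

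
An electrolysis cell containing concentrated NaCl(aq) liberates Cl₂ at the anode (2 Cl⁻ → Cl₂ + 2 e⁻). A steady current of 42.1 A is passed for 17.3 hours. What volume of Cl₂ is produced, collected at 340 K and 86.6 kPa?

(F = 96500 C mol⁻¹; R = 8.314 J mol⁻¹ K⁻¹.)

443 L

Q = I·t = 42.10 A × 62280 s = 2622000 C.
n(e⁻) = Q/F = 2622000 / 96500 = 27.17 mol.
2 electrons are transferred per Cl₂ molecule, so n(Cl₂) = 27.17 / 2 = 13.59 mol.
V = nRT/P = (13.59 × 8.314 × 340) / (86.6 × 10³ Pa) = 0.443 m³ = 443 L.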